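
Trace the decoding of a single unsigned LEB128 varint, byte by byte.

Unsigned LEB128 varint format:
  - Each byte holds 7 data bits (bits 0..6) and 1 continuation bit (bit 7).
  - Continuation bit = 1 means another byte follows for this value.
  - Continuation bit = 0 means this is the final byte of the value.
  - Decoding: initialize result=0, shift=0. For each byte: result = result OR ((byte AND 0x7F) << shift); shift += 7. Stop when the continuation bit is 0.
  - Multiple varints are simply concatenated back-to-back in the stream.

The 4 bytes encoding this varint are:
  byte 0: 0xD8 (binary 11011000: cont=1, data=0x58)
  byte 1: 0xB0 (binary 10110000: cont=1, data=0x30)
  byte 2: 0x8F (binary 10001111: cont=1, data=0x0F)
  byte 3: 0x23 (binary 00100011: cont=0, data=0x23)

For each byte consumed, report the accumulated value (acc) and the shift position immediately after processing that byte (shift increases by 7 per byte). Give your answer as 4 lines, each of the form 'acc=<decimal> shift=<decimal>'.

Answer: acc=88 shift=7
acc=6232 shift=14
acc=251992 shift=21
acc=73652312 shift=28

Derivation:
byte 0=0xD8: payload=0x58=88, contrib = 88<<0 = 88; acc -> 88, shift -> 7
byte 1=0xB0: payload=0x30=48, contrib = 48<<7 = 6144; acc -> 6232, shift -> 14
byte 2=0x8F: payload=0x0F=15, contrib = 15<<14 = 245760; acc -> 251992, shift -> 21
byte 3=0x23: payload=0x23=35, contrib = 35<<21 = 73400320; acc -> 73652312, shift -> 28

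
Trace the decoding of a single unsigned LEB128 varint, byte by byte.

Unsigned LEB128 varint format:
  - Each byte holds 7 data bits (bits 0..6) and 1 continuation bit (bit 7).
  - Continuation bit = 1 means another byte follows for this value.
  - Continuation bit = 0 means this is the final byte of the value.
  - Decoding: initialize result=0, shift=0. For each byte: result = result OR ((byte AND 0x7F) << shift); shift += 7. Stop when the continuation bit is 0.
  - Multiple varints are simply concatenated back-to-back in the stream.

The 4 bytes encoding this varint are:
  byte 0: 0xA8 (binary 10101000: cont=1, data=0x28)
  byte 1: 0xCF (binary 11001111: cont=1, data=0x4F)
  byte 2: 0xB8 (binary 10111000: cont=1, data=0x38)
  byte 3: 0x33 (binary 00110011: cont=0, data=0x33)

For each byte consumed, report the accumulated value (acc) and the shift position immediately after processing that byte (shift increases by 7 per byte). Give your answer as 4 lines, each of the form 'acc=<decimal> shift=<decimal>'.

byte 0=0xA8: payload=0x28=40, contrib = 40<<0 = 40; acc -> 40, shift -> 7
byte 1=0xCF: payload=0x4F=79, contrib = 79<<7 = 10112; acc -> 10152, shift -> 14
byte 2=0xB8: payload=0x38=56, contrib = 56<<14 = 917504; acc -> 927656, shift -> 21
byte 3=0x33: payload=0x33=51, contrib = 51<<21 = 106954752; acc -> 107882408, shift -> 28

Answer: acc=40 shift=7
acc=10152 shift=14
acc=927656 shift=21
acc=107882408 shift=28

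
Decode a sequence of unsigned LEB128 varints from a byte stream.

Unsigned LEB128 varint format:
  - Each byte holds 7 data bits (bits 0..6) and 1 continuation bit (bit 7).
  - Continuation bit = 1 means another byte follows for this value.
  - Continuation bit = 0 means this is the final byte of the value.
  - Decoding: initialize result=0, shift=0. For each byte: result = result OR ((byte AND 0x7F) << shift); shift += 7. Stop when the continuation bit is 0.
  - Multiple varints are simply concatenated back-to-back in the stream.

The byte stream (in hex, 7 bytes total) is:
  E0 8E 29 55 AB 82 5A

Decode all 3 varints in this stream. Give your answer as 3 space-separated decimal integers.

Answer: 673632 85 1474859

Derivation:
  byte[0]=0xE0 cont=1 payload=0x60=96: acc |= 96<<0 -> acc=96 shift=7
  byte[1]=0x8E cont=1 payload=0x0E=14: acc |= 14<<7 -> acc=1888 shift=14
  byte[2]=0x29 cont=0 payload=0x29=41: acc |= 41<<14 -> acc=673632 shift=21 [end]
Varint 1: bytes[0:3] = E0 8E 29 -> value 673632 (3 byte(s))
  byte[3]=0x55 cont=0 payload=0x55=85: acc |= 85<<0 -> acc=85 shift=7 [end]
Varint 2: bytes[3:4] = 55 -> value 85 (1 byte(s))
  byte[4]=0xAB cont=1 payload=0x2B=43: acc |= 43<<0 -> acc=43 shift=7
  byte[5]=0x82 cont=1 payload=0x02=2: acc |= 2<<7 -> acc=299 shift=14
  byte[6]=0x5A cont=0 payload=0x5A=90: acc |= 90<<14 -> acc=1474859 shift=21 [end]
Varint 3: bytes[4:7] = AB 82 5A -> value 1474859 (3 byte(s))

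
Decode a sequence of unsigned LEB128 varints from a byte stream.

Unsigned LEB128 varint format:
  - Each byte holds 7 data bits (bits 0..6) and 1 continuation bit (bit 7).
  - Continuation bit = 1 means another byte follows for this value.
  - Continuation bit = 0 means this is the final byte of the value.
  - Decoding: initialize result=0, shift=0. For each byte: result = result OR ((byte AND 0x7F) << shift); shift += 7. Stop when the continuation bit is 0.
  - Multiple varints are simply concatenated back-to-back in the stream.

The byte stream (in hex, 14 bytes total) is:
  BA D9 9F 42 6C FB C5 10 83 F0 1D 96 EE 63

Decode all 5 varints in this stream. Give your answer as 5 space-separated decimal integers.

  byte[0]=0xBA cont=1 payload=0x3A=58: acc |= 58<<0 -> acc=58 shift=7
  byte[1]=0xD9 cont=1 payload=0x59=89: acc |= 89<<7 -> acc=11450 shift=14
  byte[2]=0x9F cont=1 payload=0x1F=31: acc |= 31<<14 -> acc=519354 shift=21
  byte[3]=0x42 cont=0 payload=0x42=66: acc |= 66<<21 -> acc=138931386 shift=28 [end]
Varint 1: bytes[0:4] = BA D9 9F 42 -> value 138931386 (4 byte(s))
  byte[4]=0x6C cont=0 payload=0x6C=108: acc |= 108<<0 -> acc=108 shift=7 [end]
Varint 2: bytes[4:5] = 6C -> value 108 (1 byte(s))
  byte[5]=0xFB cont=1 payload=0x7B=123: acc |= 123<<0 -> acc=123 shift=7
  byte[6]=0xC5 cont=1 payload=0x45=69: acc |= 69<<7 -> acc=8955 shift=14
  byte[7]=0x10 cont=0 payload=0x10=16: acc |= 16<<14 -> acc=271099 shift=21 [end]
Varint 3: bytes[5:8] = FB C5 10 -> value 271099 (3 byte(s))
  byte[8]=0x83 cont=1 payload=0x03=3: acc |= 3<<0 -> acc=3 shift=7
  byte[9]=0xF0 cont=1 payload=0x70=112: acc |= 112<<7 -> acc=14339 shift=14
  byte[10]=0x1D cont=0 payload=0x1D=29: acc |= 29<<14 -> acc=489475 shift=21 [end]
Varint 4: bytes[8:11] = 83 F0 1D -> value 489475 (3 byte(s))
  byte[11]=0x96 cont=1 payload=0x16=22: acc |= 22<<0 -> acc=22 shift=7
  byte[12]=0xEE cont=1 payload=0x6E=110: acc |= 110<<7 -> acc=14102 shift=14
  byte[13]=0x63 cont=0 payload=0x63=99: acc |= 99<<14 -> acc=1636118 shift=21 [end]
Varint 5: bytes[11:14] = 96 EE 63 -> value 1636118 (3 byte(s))

Answer: 138931386 108 271099 489475 1636118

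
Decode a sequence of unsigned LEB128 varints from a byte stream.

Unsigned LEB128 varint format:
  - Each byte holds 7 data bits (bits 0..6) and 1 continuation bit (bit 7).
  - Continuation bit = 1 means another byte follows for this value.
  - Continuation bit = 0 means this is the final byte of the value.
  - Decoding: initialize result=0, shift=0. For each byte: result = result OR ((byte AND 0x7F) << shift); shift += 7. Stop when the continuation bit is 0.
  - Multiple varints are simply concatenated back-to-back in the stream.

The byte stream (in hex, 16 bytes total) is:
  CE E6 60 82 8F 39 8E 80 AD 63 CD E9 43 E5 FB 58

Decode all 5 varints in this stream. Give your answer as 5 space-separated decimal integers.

  byte[0]=0xCE cont=1 payload=0x4E=78: acc |= 78<<0 -> acc=78 shift=7
  byte[1]=0xE6 cont=1 payload=0x66=102: acc |= 102<<7 -> acc=13134 shift=14
  byte[2]=0x60 cont=0 payload=0x60=96: acc |= 96<<14 -> acc=1585998 shift=21 [end]
Varint 1: bytes[0:3] = CE E6 60 -> value 1585998 (3 byte(s))
  byte[3]=0x82 cont=1 payload=0x02=2: acc |= 2<<0 -> acc=2 shift=7
  byte[4]=0x8F cont=1 payload=0x0F=15: acc |= 15<<7 -> acc=1922 shift=14
  byte[5]=0x39 cont=0 payload=0x39=57: acc |= 57<<14 -> acc=935810 shift=21 [end]
Varint 2: bytes[3:6] = 82 8F 39 -> value 935810 (3 byte(s))
  byte[6]=0x8E cont=1 payload=0x0E=14: acc |= 14<<0 -> acc=14 shift=7
  byte[7]=0x80 cont=1 payload=0x00=0: acc |= 0<<7 -> acc=14 shift=14
  byte[8]=0xAD cont=1 payload=0x2D=45: acc |= 45<<14 -> acc=737294 shift=21
  byte[9]=0x63 cont=0 payload=0x63=99: acc |= 99<<21 -> acc=208355342 shift=28 [end]
Varint 3: bytes[6:10] = 8E 80 AD 63 -> value 208355342 (4 byte(s))
  byte[10]=0xCD cont=1 payload=0x4D=77: acc |= 77<<0 -> acc=77 shift=7
  byte[11]=0xE9 cont=1 payload=0x69=105: acc |= 105<<7 -> acc=13517 shift=14
  byte[12]=0x43 cont=0 payload=0x43=67: acc |= 67<<14 -> acc=1111245 shift=21 [end]
Varint 4: bytes[10:13] = CD E9 43 -> value 1111245 (3 byte(s))
  byte[13]=0xE5 cont=1 payload=0x65=101: acc |= 101<<0 -> acc=101 shift=7
  byte[14]=0xFB cont=1 payload=0x7B=123: acc |= 123<<7 -> acc=15845 shift=14
  byte[15]=0x58 cont=0 payload=0x58=88: acc |= 88<<14 -> acc=1457637 shift=21 [end]
Varint 5: bytes[13:16] = E5 FB 58 -> value 1457637 (3 byte(s))

Answer: 1585998 935810 208355342 1111245 1457637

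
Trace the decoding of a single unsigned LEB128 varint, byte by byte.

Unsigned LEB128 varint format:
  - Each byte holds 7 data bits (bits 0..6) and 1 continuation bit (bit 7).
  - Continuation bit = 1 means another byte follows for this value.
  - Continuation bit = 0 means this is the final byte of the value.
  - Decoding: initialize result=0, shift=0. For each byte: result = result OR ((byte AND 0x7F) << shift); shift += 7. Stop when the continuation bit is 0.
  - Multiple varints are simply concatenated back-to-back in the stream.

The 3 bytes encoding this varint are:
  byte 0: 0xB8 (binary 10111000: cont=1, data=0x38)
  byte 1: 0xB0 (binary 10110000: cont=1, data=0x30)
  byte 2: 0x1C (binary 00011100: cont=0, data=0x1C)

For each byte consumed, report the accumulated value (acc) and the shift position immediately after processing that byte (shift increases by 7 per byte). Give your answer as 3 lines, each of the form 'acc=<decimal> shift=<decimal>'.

Answer: acc=56 shift=7
acc=6200 shift=14
acc=464952 shift=21

Derivation:
byte 0=0xB8: payload=0x38=56, contrib = 56<<0 = 56; acc -> 56, shift -> 7
byte 1=0xB0: payload=0x30=48, contrib = 48<<7 = 6144; acc -> 6200, shift -> 14
byte 2=0x1C: payload=0x1C=28, contrib = 28<<14 = 458752; acc -> 464952, shift -> 21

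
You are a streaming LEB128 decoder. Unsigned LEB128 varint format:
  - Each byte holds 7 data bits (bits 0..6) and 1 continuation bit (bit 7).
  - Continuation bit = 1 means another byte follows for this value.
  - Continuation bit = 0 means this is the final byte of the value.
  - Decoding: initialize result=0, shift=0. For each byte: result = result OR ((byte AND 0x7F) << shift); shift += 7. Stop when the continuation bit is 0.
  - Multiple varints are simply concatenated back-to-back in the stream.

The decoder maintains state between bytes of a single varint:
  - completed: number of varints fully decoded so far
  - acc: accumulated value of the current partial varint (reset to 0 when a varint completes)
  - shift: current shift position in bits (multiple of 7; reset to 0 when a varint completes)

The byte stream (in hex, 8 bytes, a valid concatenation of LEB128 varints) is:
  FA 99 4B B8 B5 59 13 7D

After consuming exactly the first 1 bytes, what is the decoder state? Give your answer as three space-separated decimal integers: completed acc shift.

byte[0]=0xFA cont=1 payload=0x7A: acc |= 122<<0 -> completed=0 acc=122 shift=7

Answer: 0 122 7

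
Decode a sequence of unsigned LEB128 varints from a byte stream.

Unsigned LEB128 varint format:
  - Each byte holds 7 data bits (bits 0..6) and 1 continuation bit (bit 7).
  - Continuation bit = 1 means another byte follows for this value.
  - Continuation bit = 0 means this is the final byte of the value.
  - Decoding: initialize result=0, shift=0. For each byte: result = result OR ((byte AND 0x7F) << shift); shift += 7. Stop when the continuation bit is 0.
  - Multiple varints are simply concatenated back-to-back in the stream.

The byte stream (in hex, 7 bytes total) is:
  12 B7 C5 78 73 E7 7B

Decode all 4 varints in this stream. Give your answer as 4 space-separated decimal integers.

Answer: 18 1974967 115 15847

Derivation:
  byte[0]=0x12 cont=0 payload=0x12=18: acc |= 18<<0 -> acc=18 shift=7 [end]
Varint 1: bytes[0:1] = 12 -> value 18 (1 byte(s))
  byte[1]=0xB7 cont=1 payload=0x37=55: acc |= 55<<0 -> acc=55 shift=7
  byte[2]=0xC5 cont=1 payload=0x45=69: acc |= 69<<7 -> acc=8887 shift=14
  byte[3]=0x78 cont=0 payload=0x78=120: acc |= 120<<14 -> acc=1974967 shift=21 [end]
Varint 2: bytes[1:4] = B7 C5 78 -> value 1974967 (3 byte(s))
  byte[4]=0x73 cont=0 payload=0x73=115: acc |= 115<<0 -> acc=115 shift=7 [end]
Varint 3: bytes[4:5] = 73 -> value 115 (1 byte(s))
  byte[5]=0xE7 cont=1 payload=0x67=103: acc |= 103<<0 -> acc=103 shift=7
  byte[6]=0x7B cont=0 payload=0x7B=123: acc |= 123<<7 -> acc=15847 shift=14 [end]
Varint 4: bytes[5:7] = E7 7B -> value 15847 (2 byte(s))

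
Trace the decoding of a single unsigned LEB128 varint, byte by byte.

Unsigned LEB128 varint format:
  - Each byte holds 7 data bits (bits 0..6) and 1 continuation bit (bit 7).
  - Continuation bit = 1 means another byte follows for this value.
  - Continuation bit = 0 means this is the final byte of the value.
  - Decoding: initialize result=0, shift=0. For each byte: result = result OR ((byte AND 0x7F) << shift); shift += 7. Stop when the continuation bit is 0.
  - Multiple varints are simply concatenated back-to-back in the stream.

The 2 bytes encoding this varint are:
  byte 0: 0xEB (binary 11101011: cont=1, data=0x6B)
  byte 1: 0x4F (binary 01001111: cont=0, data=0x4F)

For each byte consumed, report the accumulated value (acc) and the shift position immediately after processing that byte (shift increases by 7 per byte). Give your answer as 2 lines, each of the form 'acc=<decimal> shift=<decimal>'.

byte 0=0xEB: payload=0x6B=107, contrib = 107<<0 = 107; acc -> 107, shift -> 7
byte 1=0x4F: payload=0x4F=79, contrib = 79<<7 = 10112; acc -> 10219, shift -> 14

Answer: acc=107 shift=7
acc=10219 shift=14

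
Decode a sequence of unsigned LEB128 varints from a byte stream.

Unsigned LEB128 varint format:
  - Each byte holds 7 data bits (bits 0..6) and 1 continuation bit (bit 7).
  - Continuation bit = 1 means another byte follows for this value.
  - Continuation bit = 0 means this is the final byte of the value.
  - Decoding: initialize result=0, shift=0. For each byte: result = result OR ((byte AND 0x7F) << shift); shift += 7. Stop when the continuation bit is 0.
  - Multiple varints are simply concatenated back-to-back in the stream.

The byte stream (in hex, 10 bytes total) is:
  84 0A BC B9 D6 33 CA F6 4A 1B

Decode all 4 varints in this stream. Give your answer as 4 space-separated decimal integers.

Answer: 1284 108371132 1227594 27

Derivation:
  byte[0]=0x84 cont=1 payload=0x04=4: acc |= 4<<0 -> acc=4 shift=7
  byte[1]=0x0A cont=0 payload=0x0A=10: acc |= 10<<7 -> acc=1284 shift=14 [end]
Varint 1: bytes[0:2] = 84 0A -> value 1284 (2 byte(s))
  byte[2]=0xBC cont=1 payload=0x3C=60: acc |= 60<<0 -> acc=60 shift=7
  byte[3]=0xB9 cont=1 payload=0x39=57: acc |= 57<<7 -> acc=7356 shift=14
  byte[4]=0xD6 cont=1 payload=0x56=86: acc |= 86<<14 -> acc=1416380 shift=21
  byte[5]=0x33 cont=0 payload=0x33=51: acc |= 51<<21 -> acc=108371132 shift=28 [end]
Varint 2: bytes[2:6] = BC B9 D6 33 -> value 108371132 (4 byte(s))
  byte[6]=0xCA cont=1 payload=0x4A=74: acc |= 74<<0 -> acc=74 shift=7
  byte[7]=0xF6 cont=1 payload=0x76=118: acc |= 118<<7 -> acc=15178 shift=14
  byte[8]=0x4A cont=0 payload=0x4A=74: acc |= 74<<14 -> acc=1227594 shift=21 [end]
Varint 3: bytes[6:9] = CA F6 4A -> value 1227594 (3 byte(s))
  byte[9]=0x1B cont=0 payload=0x1B=27: acc |= 27<<0 -> acc=27 shift=7 [end]
Varint 4: bytes[9:10] = 1B -> value 27 (1 byte(s))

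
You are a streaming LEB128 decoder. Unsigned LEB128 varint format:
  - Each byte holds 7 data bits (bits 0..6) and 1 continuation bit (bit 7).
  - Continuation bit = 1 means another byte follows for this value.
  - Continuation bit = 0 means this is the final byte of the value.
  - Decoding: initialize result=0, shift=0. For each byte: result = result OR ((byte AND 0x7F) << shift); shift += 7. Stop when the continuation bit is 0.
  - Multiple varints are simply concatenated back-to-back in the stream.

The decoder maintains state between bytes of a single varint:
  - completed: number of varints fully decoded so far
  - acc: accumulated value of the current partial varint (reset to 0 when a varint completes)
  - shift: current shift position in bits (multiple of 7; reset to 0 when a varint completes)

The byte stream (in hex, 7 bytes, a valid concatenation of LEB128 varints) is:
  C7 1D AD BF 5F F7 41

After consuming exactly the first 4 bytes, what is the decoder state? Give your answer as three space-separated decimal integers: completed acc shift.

byte[0]=0xC7 cont=1 payload=0x47: acc |= 71<<0 -> completed=0 acc=71 shift=7
byte[1]=0x1D cont=0 payload=0x1D: varint #1 complete (value=3783); reset -> completed=1 acc=0 shift=0
byte[2]=0xAD cont=1 payload=0x2D: acc |= 45<<0 -> completed=1 acc=45 shift=7
byte[3]=0xBF cont=1 payload=0x3F: acc |= 63<<7 -> completed=1 acc=8109 shift=14

Answer: 1 8109 14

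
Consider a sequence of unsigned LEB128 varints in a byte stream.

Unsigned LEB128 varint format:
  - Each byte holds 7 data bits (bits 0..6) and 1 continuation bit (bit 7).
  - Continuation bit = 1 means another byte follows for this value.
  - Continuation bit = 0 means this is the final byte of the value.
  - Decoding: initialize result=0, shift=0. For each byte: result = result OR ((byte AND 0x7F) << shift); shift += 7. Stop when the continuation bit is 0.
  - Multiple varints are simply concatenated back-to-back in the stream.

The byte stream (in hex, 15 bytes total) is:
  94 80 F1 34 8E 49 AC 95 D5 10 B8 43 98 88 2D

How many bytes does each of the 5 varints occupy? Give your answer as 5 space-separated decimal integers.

  byte[0]=0x94 cont=1 payload=0x14=20: acc |= 20<<0 -> acc=20 shift=7
  byte[1]=0x80 cont=1 payload=0x00=0: acc |= 0<<7 -> acc=20 shift=14
  byte[2]=0xF1 cont=1 payload=0x71=113: acc |= 113<<14 -> acc=1851412 shift=21
  byte[3]=0x34 cont=0 payload=0x34=52: acc |= 52<<21 -> acc=110903316 shift=28 [end]
Varint 1: bytes[0:4] = 94 80 F1 34 -> value 110903316 (4 byte(s))
  byte[4]=0x8E cont=1 payload=0x0E=14: acc |= 14<<0 -> acc=14 shift=7
  byte[5]=0x49 cont=0 payload=0x49=73: acc |= 73<<7 -> acc=9358 shift=14 [end]
Varint 2: bytes[4:6] = 8E 49 -> value 9358 (2 byte(s))
  byte[6]=0xAC cont=1 payload=0x2C=44: acc |= 44<<0 -> acc=44 shift=7
  byte[7]=0x95 cont=1 payload=0x15=21: acc |= 21<<7 -> acc=2732 shift=14
  byte[8]=0xD5 cont=1 payload=0x55=85: acc |= 85<<14 -> acc=1395372 shift=21
  byte[9]=0x10 cont=0 payload=0x10=16: acc |= 16<<21 -> acc=34949804 shift=28 [end]
Varint 3: bytes[6:10] = AC 95 D5 10 -> value 34949804 (4 byte(s))
  byte[10]=0xB8 cont=1 payload=0x38=56: acc |= 56<<0 -> acc=56 shift=7
  byte[11]=0x43 cont=0 payload=0x43=67: acc |= 67<<7 -> acc=8632 shift=14 [end]
Varint 4: bytes[10:12] = B8 43 -> value 8632 (2 byte(s))
  byte[12]=0x98 cont=1 payload=0x18=24: acc |= 24<<0 -> acc=24 shift=7
  byte[13]=0x88 cont=1 payload=0x08=8: acc |= 8<<7 -> acc=1048 shift=14
  byte[14]=0x2D cont=0 payload=0x2D=45: acc |= 45<<14 -> acc=738328 shift=21 [end]
Varint 5: bytes[12:15] = 98 88 2D -> value 738328 (3 byte(s))

Answer: 4 2 4 2 3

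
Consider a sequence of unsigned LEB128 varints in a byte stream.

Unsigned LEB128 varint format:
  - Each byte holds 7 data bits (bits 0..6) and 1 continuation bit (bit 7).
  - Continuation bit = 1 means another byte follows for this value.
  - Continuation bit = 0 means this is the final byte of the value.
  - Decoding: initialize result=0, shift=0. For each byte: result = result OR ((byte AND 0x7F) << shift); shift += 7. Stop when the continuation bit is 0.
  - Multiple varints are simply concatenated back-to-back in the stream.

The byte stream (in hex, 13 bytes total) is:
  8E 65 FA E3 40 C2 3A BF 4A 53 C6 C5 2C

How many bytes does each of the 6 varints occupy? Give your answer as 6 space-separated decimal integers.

  byte[0]=0x8E cont=1 payload=0x0E=14: acc |= 14<<0 -> acc=14 shift=7
  byte[1]=0x65 cont=0 payload=0x65=101: acc |= 101<<7 -> acc=12942 shift=14 [end]
Varint 1: bytes[0:2] = 8E 65 -> value 12942 (2 byte(s))
  byte[2]=0xFA cont=1 payload=0x7A=122: acc |= 122<<0 -> acc=122 shift=7
  byte[3]=0xE3 cont=1 payload=0x63=99: acc |= 99<<7 -> acc=12794 shift=14
  byte[4]=0x40 cont=0 payload=0x40=64: acc |= 64<<14 -> acc=1061370 shift=21 [end]
Varint 2: bytes[2:5] = FA E3 40 -> value 1061370 (3 byte(s))
  byte[5]=0xC2 cont=1 payload=0x42=66: acc |= 66<<0 -> acc=66 shift=7
  byte[6]=0x3A cont=0 payload=0x3A=58: acc |= 58<<7 -> acc=7490 shift=14 [end]
Varint 3: bytes[5:7] = C2 3A -> value 7490 (2 byte(s))
  byte[7]=0xBF cont=1 payload=0x3F=63: acc |= 63<<0 -> acc=63 shift=7
  byte[8]=0x4A cont=0 payload=0x4A=74: acc |= 74<<7 -> acc=9535 shift=14 [end]
Varint 4: bytes[7:9] = BF 4A -> value 9535 (2 byte(s))
  byte[9]=0x53 cont=0 payload=0x53=83: acc |= 83<<0 -> acc=83 shift=7 [end]
Varint 5: bytes[9:10] = 53 -> value 83 (1 byte(s))
  byte[10]=0xC6 cont=1 payload=0x46=70: acc |= 70<<0 -> acc=70 shift=7
  byte[11]=0xC5 cont=1 payload=0x45=69: acc |= 69<<7 -> acc=8902 shift=14
  byte[12]=0x2C cont=0 payload=0x2C=44: acc |= 44<<14 -> acc=729798 shift=21 [end]
Varint 6: bytes[10:13] = C6 C5 2C -> value 729798 (3 byte(s))

Answer: 2 3 2 2 1 3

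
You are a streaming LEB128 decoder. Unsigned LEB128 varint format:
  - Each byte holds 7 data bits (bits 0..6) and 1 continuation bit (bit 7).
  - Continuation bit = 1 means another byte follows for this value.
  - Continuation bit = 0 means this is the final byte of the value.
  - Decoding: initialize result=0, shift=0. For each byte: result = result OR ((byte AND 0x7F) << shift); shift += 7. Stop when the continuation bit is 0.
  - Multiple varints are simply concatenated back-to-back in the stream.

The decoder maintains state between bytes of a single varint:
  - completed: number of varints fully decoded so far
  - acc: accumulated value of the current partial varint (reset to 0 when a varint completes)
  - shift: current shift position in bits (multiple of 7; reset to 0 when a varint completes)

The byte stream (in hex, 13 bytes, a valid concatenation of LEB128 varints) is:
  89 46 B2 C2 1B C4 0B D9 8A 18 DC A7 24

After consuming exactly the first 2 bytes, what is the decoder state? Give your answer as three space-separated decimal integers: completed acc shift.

Answer: 1 0 0

Derivation:
byte[0]=0x89 cont=1 payload=0x09: acc |= 9<<0 -> completed=0 acc=9 shift=7
byte[1]=0x46 cont=0 payload=0x46: varint #1 complete (value=8969); reset -> completed=1 acc=0 shift=0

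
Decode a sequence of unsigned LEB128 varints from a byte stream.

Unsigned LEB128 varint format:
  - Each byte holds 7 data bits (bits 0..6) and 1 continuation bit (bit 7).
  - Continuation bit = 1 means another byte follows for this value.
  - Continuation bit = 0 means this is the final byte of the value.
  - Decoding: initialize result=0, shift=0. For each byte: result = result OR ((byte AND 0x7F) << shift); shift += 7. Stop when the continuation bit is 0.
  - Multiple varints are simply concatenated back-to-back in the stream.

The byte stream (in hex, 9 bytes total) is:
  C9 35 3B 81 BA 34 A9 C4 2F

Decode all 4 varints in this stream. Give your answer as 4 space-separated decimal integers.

Answer: 6857 59 859393 778793

Derivation:
  byte[0]=0xC9 cont=1 payload=0x49=73: acc |= 73<<0 -> acc=73 shift=7
  byte[1]=0x35 cont=0 payload=0x35=53: acc |= 53<<7 -> acc=6857 shift=14 [end]
Varint 1: bytes[0:2] = C9 35 -> value 6857 (2 byte(s))
  byte[2]=0x3B cont=0 payload=0x3B=59: acc |= 59<<0 -> acc=59 shift=7 [end]
Varint 2: bytes[2:3] = 3B -> value 59 (1 byte(s))
  byte[3]=0x81 cont=1 payload=0x01=1: acc |= 1<<0 -> acc=1 shift=7
  byte[4]=0xBA cont=1 payload=0x3A=58: acc |= 58<<7 -> acc=7425 shift=14
  byte[5]=0x34 cont=0 payload=0x34=52: acc |= 52<<14 -> acc=859393 shift=21 [end]
Varint 3: bytes[3:6] = 81 BA 34 -> value 859393 (3 byte(s))
  byte[6]=0xA9 cont=1 payload=0x29=41: acc |= 41<<0 -> acc=41 shift=7
  byte[7]=0xC4 cont=1 payload=0x44=68: acc |= 68<<7 -> acc=8745 shift=14
  byte[8]=0x2F cont=0 payload=0x2F=47: acc |= 47<<14 -> acc=778793 shift=21 [end]
Varint 4: bytes[6:9] = A9 C4 2F -> value 778793 (3 byte(s))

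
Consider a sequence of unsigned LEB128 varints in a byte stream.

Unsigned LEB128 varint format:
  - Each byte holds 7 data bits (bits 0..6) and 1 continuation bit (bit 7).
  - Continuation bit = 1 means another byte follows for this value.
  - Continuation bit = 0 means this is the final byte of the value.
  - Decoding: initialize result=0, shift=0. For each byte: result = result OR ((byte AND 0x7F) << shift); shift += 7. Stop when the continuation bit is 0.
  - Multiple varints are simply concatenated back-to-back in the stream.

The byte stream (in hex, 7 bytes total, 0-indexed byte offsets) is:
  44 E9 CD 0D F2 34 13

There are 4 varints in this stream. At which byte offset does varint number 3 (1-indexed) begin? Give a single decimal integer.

  byte[0]=0x44 cont=0 payload=0x44=68: acc |= 68<<0 -> acc=68 shift=7 [end]
Varint 1: bytes[0:1] = 44 -> value 68 (1 byte(s))
  byte[1]=0xE9 cont=1 payload=0x69=105: acc |= 105<<0 -> acc=105 shift=7
  byte[2]=0xCD cont=1 payload=0x4D=77: acc |= 77<<7 -> acc=9961 shift=14
  byte[3]=0x0D cont=0 payload=0x0D=13: acc |= 13<<14 -> acc=222953 shift=21 [end]
Varint 2: bytes[1:4] = E9 CD 0D -> value 222953 (3 byte(s))
  byte[4]=0xF2 cont=1 payload=0x72=114: acc |= 114<<0 -> acc=114 shift=7
  byte[5]=0x34 cont=0 payload=0x34=52: acc |= 52<<7 -> acc=6770 shift=14 [end]
Varint 3: bytes[4:6] = F2 34 -> value 6770 (2 byte(s))
  byte[6]=0x13 cont=0 payload=0x13=19: acc |= 19<<0 -> acc=19 shift=7 [end]
Varint 4: bytes[6:7] = 13 -> value 19 (1 byte(s))

Answer: 4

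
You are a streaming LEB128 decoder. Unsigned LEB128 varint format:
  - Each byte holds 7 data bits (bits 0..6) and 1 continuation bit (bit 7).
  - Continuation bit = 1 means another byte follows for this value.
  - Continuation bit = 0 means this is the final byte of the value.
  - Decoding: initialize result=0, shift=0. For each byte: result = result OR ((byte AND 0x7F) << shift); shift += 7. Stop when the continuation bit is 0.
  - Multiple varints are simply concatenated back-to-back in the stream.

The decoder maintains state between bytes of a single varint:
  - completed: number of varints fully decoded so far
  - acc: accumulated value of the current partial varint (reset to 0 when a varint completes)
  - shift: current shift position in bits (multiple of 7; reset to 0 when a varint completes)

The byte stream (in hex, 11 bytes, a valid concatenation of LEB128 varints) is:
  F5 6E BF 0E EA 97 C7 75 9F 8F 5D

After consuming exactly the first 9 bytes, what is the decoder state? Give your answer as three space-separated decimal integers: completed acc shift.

byte[0]=0xF5 cont=1 payload=0x75: acc |= 117<<0 -> completed=0 acc=117 shift=7
byte[1]=0x6E cont=0 payload=0x6E: varint #1 complete (value=14197); reset -> completed=1 acc=0 shift=0
byte[2]=0xBF cont=1 payload=0x3F: acc |= 63<<0 -> completed=1 acc=63 shift=7
byte[3]=0x0E cont=0 payload=0x0E: varint #2 complete (value=1855); reset -> completed=2 acc=0 shift=0
byte[4]=0xEA cont=1 payload=0x6A: acc |= 106<<0 -> completed=2 acc=106 shift=7
byte[5]=0x97 cont=1 payload=0x17: acc |= 23<<7 -> completed=2 acc=3050 shift=14
byte[6]=0xC7 cont=1 payload=0x47: acc |= 71<<14 -> completed=2 acc=1166314 shift=21
byte[7]=0x75 cont=0 payload=0x75: varint #3 complete (value=246533098); reset -> completed=3 acc=0 shift=0
byte[8]=0x9F cont=1 payload=0x1F: acc |= 31<<0 -> completed=3 acc=31 shift=7

Answer: 3 31 7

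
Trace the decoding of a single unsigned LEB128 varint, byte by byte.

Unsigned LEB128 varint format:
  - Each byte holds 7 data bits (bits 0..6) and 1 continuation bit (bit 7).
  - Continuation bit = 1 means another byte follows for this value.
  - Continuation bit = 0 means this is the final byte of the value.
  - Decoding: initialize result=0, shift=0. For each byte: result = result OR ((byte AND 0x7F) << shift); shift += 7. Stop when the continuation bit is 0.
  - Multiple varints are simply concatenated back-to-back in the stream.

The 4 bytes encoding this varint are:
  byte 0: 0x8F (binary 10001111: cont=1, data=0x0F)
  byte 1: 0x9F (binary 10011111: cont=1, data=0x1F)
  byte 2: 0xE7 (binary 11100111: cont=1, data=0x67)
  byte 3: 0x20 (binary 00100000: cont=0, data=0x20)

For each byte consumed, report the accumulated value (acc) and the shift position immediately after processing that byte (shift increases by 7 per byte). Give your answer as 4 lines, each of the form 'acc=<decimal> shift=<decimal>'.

Answer: acc=15 shift=7
acc=3983 shift=14
acc=1691535 shift=21
acc=68800399 shift=28

Derivation:
byte 0=0x8F: payload=0x0F=15, contrib = 15<<0 = 15; acc -> 15, shift -> 7
byte 1=0x9F: payload=0x1F=31, contrib = 31<<7 = 3968; acc -> 3983, shift -> 14
byte 2=0xE7: payload=0x67=103, contrib = 103<<14 = 1687552; acc -> 1691535, shift -> 21
byte 3=0x20: payload=0x20=32, contrib = 32<<21 = 67108864; acc -> 68800399, shift -> 28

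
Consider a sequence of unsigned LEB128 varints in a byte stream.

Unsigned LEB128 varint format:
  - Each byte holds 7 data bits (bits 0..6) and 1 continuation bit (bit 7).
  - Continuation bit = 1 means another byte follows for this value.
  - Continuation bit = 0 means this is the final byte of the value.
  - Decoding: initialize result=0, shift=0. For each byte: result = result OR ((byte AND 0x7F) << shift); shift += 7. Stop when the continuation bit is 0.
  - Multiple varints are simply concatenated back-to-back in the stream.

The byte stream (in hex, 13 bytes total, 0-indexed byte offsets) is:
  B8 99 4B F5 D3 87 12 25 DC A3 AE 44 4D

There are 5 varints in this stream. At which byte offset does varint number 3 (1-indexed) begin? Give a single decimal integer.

  byte[0]=0xB8 cont=1 payload=0x38=56: acc |= 56<<0 -> acc=56 shift=7
  byte[1]=0x99 cont=1 payload=0x19=25: acc |= 25<<7 -> acc=3256 shift=14
  byte[2]=0x4B cont=0 payload=0x4B=75: acc |= 75<<14 -> acc=1232056 shift=21 [end]
Varint 1: bytes[0:3] = B8 99 4B -> value 1232056 (3 byte(s))
  byte[3]=0xF5 cont=1 payload=0x75=117: acc |= 117<<0 -> acc=117 shift=7
  byte[4]=0xD3 cont=1 payload=0x53=83: acc |= 83<<7 -> acc=10741 shift=14
  byte[5]=0x87 cont=1 payload=0x07=7: acc |= 7<<14 -> acc=125429 shift=21
  byte[6]=0x12 cont=0 payload=0x12=18: acc |= 18<<21 -> acc=37874165 shift=28 [end]
Varint 2: bytes[3:7] = F5 D3 87 12 -> value 37874165 (4 byte(s))
  byte[7]=0x25 cont=0 payload=0x25=37: acc |= 37<<0 -> acc=37 shift=7 [end]
Varint 3: bytes[7:8] = 25 -> value 37 (1 byte(s))
  byte[8]=0xDC cont=1 payload=0x5C=92: acc |= 92<<0 -> acc=92 shift=7
  byte[9]=0xA3 cont=1 payload=0x23=35: acc |= 35<<7 -> acc=4572 shift=14
  byte[10]=0xAE cont=1 payload=0x2E=46: acc |= 46<<14 -> acc=758236 shift=21
  byte[11]=0x44 cont=0 payload=0x44=68: acc |= 68<<21 -> acc=143364572 shift=28 [end]
Varint 4: bytes[8:12] = DC A3 AE 44 -> value 143364572 (4 byte(s))
  byte[12]=0x4D cont=0 payload=0x4D=77: acc |= 77<<0 -> acc=77 shift=7 [end]
Varint 5: bytes[12:13] = 4D -> value 77 (1 byte(s))

Answer: 7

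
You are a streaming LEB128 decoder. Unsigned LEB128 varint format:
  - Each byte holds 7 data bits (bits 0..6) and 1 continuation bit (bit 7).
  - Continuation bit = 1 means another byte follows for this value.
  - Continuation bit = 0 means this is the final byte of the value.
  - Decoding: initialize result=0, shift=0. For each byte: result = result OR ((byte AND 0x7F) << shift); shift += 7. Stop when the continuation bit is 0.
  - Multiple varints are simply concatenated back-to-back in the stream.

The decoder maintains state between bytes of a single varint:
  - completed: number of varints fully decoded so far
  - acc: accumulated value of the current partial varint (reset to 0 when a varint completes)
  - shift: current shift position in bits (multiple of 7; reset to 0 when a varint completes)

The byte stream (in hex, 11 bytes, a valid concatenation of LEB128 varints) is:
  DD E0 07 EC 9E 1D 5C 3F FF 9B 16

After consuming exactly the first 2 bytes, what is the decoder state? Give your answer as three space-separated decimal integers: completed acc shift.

Answer: 0 12381 14

Derivation:
byte[0]=0xDD cont=1 payload=0x5D: acc |= 93<<0 -> completed=0 acc=93 shift=7
byte[1]=0xE0 cont=1 payload=0x60: acc |= 96<<7 -> completed=0 acc=12381 shift=14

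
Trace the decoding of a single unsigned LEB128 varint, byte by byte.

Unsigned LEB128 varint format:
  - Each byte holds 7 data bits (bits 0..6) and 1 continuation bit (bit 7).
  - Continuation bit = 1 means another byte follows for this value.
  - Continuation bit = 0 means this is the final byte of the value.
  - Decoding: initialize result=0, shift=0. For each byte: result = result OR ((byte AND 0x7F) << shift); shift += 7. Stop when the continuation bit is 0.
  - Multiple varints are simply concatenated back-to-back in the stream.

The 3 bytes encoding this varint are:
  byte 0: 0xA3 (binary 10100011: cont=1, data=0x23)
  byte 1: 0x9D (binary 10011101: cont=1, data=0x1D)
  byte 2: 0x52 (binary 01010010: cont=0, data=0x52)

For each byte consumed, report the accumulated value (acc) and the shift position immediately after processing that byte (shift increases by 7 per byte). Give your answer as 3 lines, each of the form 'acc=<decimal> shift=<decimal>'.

byte 0=0xA3: payload=0x23=35, contrib = 35<<0 = 35; acc -> 35, shift -> 7
byte 1=0x9D: payload=0x1D=29, contrib = 29<<7 = 3712; acc -> 3747, shift -> 14
byte 2=0x52: payload=0x52=82, contrib = 82<<14 = 1343488; acc -> 1347235, shift -> 21

Answer: acc=35 shift=7
acc=3747 shift=14
acc=1347235 shift=21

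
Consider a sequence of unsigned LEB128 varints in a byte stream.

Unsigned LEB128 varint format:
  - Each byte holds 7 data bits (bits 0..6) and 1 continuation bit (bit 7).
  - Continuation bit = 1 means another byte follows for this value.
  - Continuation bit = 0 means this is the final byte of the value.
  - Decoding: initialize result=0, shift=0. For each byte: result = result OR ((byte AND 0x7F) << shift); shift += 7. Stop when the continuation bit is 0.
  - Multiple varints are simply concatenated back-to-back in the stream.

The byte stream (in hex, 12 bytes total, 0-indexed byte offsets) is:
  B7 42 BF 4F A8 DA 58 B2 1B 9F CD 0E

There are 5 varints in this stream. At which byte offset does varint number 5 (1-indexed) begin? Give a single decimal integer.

  byte[0]=0xB7 cont=1 payload=0x37=55: acc |= 55<<0 -> acc=55 shift=7
  byte[1]=0x42 cont=0 payload=0x42=66: acc |= 66<<7 -> acc=8503 shift=14 [end]
Varint 1: bytes[0:2] = B7 42 -> value 8503 (2 byte(s))
  byte[2]=0xBF cont=1 payload=0x3F=63: acc |= 63<<0 -> acc=63 shift=7
  byte[3]=0x4F cont=0 payload=0x4F=79: acc |= 79<<7 -> acc=10175 shift=14 [end]
Varint 2: bytes[2:4] = BF 4F -> value 10175 (2 byte(s))
  byte[4]=0xA8 cont=1 payload=0x28=40: acc |= 40<<0 -> acc=40 shift=7
  byte[5]=0xDA cont=1 payload=0x5A=90: acc |= 90<<7 -> acc=11560 shift=14
  byte[6]=0x58 cont=0 payload=0x58=88: acc |= 88<<14 -> acc=1453352 shift=21 [end]
Varint 3: bytes[4:7] = A8 DA 58 -> value 1453352 (3 byte(s))
  byte[7]=0xB2 cont=1 payload=0x32=50: acc |= 50<<0 -> acc=50 shift=7
  byte[8]=0x1B cont=0 payload=0x1B=27: acc |= 27<<7 -> acc=3506 shift=14 [end]
Varint 4: bytes[7:9] = B2 1B -> value 3506 (2 byte(s))
  byte[9]=0x9F cont=1 payload=0x1F=31: acc |= 31<<0 -> acc=31 shift=7
  byte[10]=0xCD cont=1 payload=0x4D=77: acc |= 77<<7 -> acc=9887 shift=14
  byte[11]=0x0E cont=0 payload=0x0E=14: acc |= 14<<14 -> acc=239263 shift=21 [end]
Varint 5: bytes[9:12] = 9F CD 0E -> value 239263 (3 byte(s))

Answer: 9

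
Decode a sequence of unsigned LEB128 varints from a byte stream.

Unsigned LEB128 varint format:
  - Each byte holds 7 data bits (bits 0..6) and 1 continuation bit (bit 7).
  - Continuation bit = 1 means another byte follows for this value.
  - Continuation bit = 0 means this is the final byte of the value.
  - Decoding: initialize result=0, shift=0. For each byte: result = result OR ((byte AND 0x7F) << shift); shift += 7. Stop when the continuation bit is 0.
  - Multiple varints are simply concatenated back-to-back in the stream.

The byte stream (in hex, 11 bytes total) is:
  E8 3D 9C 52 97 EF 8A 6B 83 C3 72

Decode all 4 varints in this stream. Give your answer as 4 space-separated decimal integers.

  byte[0]=0xE8 cont=1 payload=0x68=104: acc |= 104<<0 -> acc=104 shift=7
  byte[1]=0x3D cont=0 payload=0x3D=61: acc |= 61<<7 -> acc=7912 shift=14 [end]
Varint 1: bytes[0:2] = E8 3D -> value 7912 (2 byte(s))
  byte[2]=0x9C cont=1 payload=0x1C=28: acc |= 28<<0 -> acc=28 shift=7
  byte[3]=0x52 cont=0 payload=0x52=82: acc |= 82<<7 -> acc=10524 shift=14 [end]
Varint 2: bytes[2:4] = 9C 52 -> value 10524 (2 byte(s))
  byte[4]=0x97 cont=1 payload=0x17=23: acc |= 23<<0 -> acc=23 shift=7
  byte[5]=0xEF cont=1 payload=0x6F=111: acc |= 111<<7 -> acc=14231 shift=14
  byte[6]=0x8A cont=1 payload=0x0A=10: acc |= 10<<14 -> acc=178071 shift=21
  byte[7]=0x6B cont=0 payload=0x6B=107: acc |= 107<<21 -> acc=224573335 shift=28 [end]
Varint 3: bytes[4:8] = 97 EF 8A 6B -> value 224573335 (4 byte(s))
  byte[8]=0x83 cont=1 payload=0x03=3: acc |= 3<<0 -> acc=3 shift=7
  byte[9]=0xC3 cont=1 payload=0x43=67: acc |= 67<<7 -> acc=8579 shift=14
  byte[10]=0x72 cont=0 payload=0x72=114: acc |= 114<<14 -> acc=1876355 shift=21 [end]
Varint 4: bytes[8:11] = 83 C3 72 -> value 1876355 (3 byte(s))

Answer: 7912 10524 224573335 1876355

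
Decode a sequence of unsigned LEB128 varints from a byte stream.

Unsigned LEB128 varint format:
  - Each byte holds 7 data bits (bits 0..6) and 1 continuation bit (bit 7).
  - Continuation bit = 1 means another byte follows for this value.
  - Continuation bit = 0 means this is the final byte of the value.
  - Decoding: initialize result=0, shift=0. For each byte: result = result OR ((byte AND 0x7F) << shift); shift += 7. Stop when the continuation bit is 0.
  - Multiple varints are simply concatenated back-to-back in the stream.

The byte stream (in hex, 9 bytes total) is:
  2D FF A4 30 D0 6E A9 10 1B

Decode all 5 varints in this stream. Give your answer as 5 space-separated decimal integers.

  byte[0]=0x2D cont=0 payload=0x2D=45: acc |= 45<<0 -> acc=45 shift=7 [end]
Varint 1: bytes[0:1] = 2D -> value 45 (1 byte(s))
  byte[1]=0xFF cont=1 payload=0x7F=127: acc |= 127<<0 -> acc=127 shift=7
  byte[2]=0xA4 cont=1 payload=0x24=36: acc |= 36<<7 -> acc=4735 shift=14
  byte[3]=0x30 cont=0 payload=0x30=48: acc |= 48<<14 -> acc=791167 shift=21 [end]
Varint 2: bytes[1:4] = FF A4 30 -> value 791167 (3 byte(s))
  byte[4]=0xD0 cont=1 payload=0x50=80: acc |= 80<<0 -> acc=80 shift=7
  byte[5]=0x6E cont=0 payload=0x6E=110: acc |= 110<<7 -> acc=14160 shift=14 [end]
Varint 3: bytes[4:6] = D0 6E -> value 14160 (2 byte(s))
  byte[6]=0xA9 cont=1 payload=0x29=41: acc |= 41<<0 -> acc=41 shift=7
  byte[7]=0x10 cont=0 payload=0x10=16: acc |= 16<<7 -> acc=2089 shift=14 [end]
Varint 4: bytes[6:8] = A9 10 -> value 2089 (2 byte(s))
  byte[8]=0x1B cont=0 payload=0x1B=27: acc |= 27<<0 -> acc=27 shift=7 [end]
Varint 5: bytes[8:9] = 1B -> value 27 (1 byte(s))

Answer: 45 791167 14160 2089 27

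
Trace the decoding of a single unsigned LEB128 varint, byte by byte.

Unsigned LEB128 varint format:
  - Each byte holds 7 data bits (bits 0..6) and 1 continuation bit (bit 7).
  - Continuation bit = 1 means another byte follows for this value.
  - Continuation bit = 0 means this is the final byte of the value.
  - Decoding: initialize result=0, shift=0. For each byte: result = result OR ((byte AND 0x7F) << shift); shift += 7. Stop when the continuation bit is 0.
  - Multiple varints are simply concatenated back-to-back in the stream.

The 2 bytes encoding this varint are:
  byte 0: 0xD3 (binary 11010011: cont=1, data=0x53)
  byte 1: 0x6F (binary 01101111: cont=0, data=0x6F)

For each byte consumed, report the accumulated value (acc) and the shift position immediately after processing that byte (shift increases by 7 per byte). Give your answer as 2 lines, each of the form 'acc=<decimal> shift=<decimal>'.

Answer: acc=83 shift=7
acc=14291 shift=14

Derivation:
byte 0=0xD3: payload=0x53=83, contrib = 83<<0 = 83; acc -> 83, shift -> 7
byte 1=0x6F: payload=0x6F=111, contrib = 111<<7 = 14208; acc -> 14291, shift -> 14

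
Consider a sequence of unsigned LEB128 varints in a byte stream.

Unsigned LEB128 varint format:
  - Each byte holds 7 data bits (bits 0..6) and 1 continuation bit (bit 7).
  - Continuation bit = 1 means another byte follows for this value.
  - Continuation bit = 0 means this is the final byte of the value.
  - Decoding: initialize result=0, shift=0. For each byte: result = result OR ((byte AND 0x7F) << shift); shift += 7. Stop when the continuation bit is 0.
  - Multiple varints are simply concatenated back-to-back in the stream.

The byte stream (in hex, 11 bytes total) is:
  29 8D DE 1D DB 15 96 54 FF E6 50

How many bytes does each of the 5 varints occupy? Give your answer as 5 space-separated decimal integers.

Answer: 1 3 2 2 3

Derivation:
  byte[0]=0x29 cont=0 payload=0x29=41: acc |= 41<<0 -> acc=41 shift=7 [end]
Varint 1: bytes[0:1] = 29 -> value 41 (1 byte(s))
  byte[1]=0x8D cont=1 payload=0x0D=13: acc |= 13<<0 -> acc=13 shift=7
  byte[2]=0xDE cont=1 payload=0x5E=94: acc |= 94<<7 -> acc=12045 shift=14
  byte[3]=0x1D cont=0 payload=0x1D=29: acc |= 29<<14 -> acc=487181 shift=21 [end]
Varint 2: bytes[1:4] = 8D DE 1D -> value 487181 (3 byte(s))
  byte[4]=0xDB cont=1 payload=0x5B=91: acc |= 91<<0 -> acc=91 shift=7
  byte[5]=0x15 cont=0 payload=0x15=21: acc |= 21<<7 -> acc=2779 shift=14 [end]
Varint 3: bytes[4:6] = DB 15 -> value 2779 (2 byte(s))
  byte[6]=0x96 cont=1 payload=0x16=22: acc |= 22<<0 -> acc=22 shift=7
  byte[7]=0x54 cont=0 payload=0x54=84: acc |= 84<<7 -> acc=10774 shift=14 [end]
Varint 4: bytes[6:8] = 96 54 -> value 10774 (2 byte(s))
  byte[8]=0xFF cont=1 payload=0x7F=127: acc |= 127<<0 -> acc=127 shift=7
  byte[9]=0xE6 cont=1 payload=0x66=102: acc |= 102<<7 -> acc=13183 shift=14
  byte[10]=0x50 cont=0 payload=0x50=80: acc |= 80<<14 -> acc=1323903 shift=21 [end]
Varint 5: bytes[8:11] = FF E6 50 -> value 1323903 (3 byte(s))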